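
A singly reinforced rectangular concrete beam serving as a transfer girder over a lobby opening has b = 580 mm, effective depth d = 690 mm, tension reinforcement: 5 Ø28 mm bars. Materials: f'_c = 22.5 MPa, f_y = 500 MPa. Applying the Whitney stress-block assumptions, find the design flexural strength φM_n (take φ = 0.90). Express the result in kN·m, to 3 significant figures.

φM_n ≈ 860 kN·m

A_s = 5 × 616 = 3080 mm².
T = A_s f_y = 3080 × 500 = 1540000 N = 1540 kN.
From C = T: a = T/(0.85 f'_c b) = 1540000/(0.85 × 22.5 × 580) = 138.83 mm.
M_n = T(d − a/2) = 1540 kN × (690 − 69.415) mm = 955.70 kN·m.
φM_n = 0.90 × 955.70 = 860.13 kN·m.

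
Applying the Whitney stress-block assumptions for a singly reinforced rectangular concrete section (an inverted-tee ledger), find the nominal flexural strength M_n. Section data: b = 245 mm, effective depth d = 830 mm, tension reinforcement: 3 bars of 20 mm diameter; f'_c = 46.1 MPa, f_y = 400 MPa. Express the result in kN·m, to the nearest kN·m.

M_n ≈ 305 kN·m

A_s = 3 × 314 = 942 mm².
T = A_s f_y = 942 × 400 = 376800 N = 376.8 kN.
From C = T: a = T/(0.85 f'_c b) = 376800/(0.85 × 46.1 × 245) = 39.25 mm.
M_n = T(d − a/2) = 376.8 kN × (830 − 19.625) mm = 305.35 kN·m.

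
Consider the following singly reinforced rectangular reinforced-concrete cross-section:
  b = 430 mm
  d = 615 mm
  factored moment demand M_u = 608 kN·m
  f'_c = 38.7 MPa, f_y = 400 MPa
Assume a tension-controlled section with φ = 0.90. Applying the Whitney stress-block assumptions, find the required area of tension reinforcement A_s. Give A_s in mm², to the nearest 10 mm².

M_n = M_u/φ = 608/0.90 = 675.556 kN·m.
With M_n = 0.85 f'_c a b (d − a/2), solve the quadratic for a:
a = d − √(d² − 2M_n/(0.85 f'_c b)) = 615 − √(615² − 2 × 675.556×10⁶/(0.85 × 38.7 × 430)) = 83.30 mm.
A_s = 0.85 f'_c a b / f_y = 0.85 × 38.7 × 83.30 × 430 / 400 = 2945.7 mm².

A_s ≈ 2950 mm²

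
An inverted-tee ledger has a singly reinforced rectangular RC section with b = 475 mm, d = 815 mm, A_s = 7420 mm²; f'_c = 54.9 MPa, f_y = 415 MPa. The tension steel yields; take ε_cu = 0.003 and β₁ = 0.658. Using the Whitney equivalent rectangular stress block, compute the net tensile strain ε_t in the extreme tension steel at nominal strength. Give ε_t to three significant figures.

a = A_s f_y/(0.85 f'_c b) = 138.92 mm.
β₁ = 0.658, so c = a/β₁ = 138.92/0.658 = 211.12 mm.
From the linear strain diagram with ε_cu = 0.003: ε_t = 0.003 (d − c)/c = 0.003 × (815 − 211.12)/211.12 = 0.00858.
Since ε_t ≥ 0.005, the section is tension-controlled.

ε_t ≈ 0.00858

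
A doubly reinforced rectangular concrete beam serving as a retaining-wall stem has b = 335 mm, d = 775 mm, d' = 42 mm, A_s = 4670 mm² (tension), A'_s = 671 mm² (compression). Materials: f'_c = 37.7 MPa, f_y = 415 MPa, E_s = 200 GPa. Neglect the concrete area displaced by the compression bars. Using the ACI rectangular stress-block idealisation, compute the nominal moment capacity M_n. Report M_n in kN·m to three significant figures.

Assume both tension and compression steel yield.
Net tension couple steel: A_s − A'_s = 3999 mm².
a = (A_s − A'_s) f_y / (0.85 f'_c b) = 1659585/(0.85 × 37.7 × 335) = 154.59 mm.
c = a/β₁ = 154.59/0.781 = 197.94 mm; ε'_s = 0.003(c − d')/c = 0.0024 ≥ f_y/E_s = 0.0021, so compression steel does yield.
M_n = (A_s − A'_s) f_y (d − a/2) + A'_s f_y (d − d') = [1659585 × (775 − 77.295) + 278465 × (775 − 42)] × 10⁻⁶ = 1157.90 + 204.11 = 1362.01 kN·m.

M_n ≈ 1360 kN·m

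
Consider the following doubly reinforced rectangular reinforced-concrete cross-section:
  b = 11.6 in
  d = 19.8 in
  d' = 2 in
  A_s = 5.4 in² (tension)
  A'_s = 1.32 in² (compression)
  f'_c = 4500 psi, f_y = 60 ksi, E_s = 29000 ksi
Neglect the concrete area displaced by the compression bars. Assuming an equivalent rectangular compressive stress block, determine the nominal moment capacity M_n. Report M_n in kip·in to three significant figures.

Assume both steels yield.
a = (A_s − A'_s) f_y/(0.85 f'_c b) = (5.4 − 1.32) × 60/(0.85 × 4.5 × 11.6) = 5.517 in.
c = a/β₁ = 5.517/0.825 = 6.687 in; ε'_s = 0.003(c − d')/c = 0.0021 ≥ ε_y = 0.0021, so the compression steel yields.
M_n = (A_s − A'_s) f_y (d − a/2) + A'_s f_y (d − d') = 244.8 × (19.8 − 2.7585) + 79.2 × (19.8 − 2) = 4171.8 + 1409.8 = 5581.6 kip·in.

M_n ≈ 5580 kip·in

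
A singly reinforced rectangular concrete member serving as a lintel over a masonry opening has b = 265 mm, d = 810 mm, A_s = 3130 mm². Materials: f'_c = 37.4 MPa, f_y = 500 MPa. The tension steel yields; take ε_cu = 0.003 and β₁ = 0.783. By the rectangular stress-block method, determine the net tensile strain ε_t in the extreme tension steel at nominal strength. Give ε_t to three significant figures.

a = A_s f_y/(0.85 f'_c b) = 185.77 mm.
β₁ = 0.783, so c = a/β₁ = 185.77/0.783 = 237.25 mm.
From the linear strain diagram with ε_cu = 0.003: ε_t = 0.003 (d − c)/c = 0.003 × (810 − 237.25)/237.25 = 0.00724.
Since ε_t ≥ 0.005, the section is tension-controlled.

ε_t ≈ 0.00724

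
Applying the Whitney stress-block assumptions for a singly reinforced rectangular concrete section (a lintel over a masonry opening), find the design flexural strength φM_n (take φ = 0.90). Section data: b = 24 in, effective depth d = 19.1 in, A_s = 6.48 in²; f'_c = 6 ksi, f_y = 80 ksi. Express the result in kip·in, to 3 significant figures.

φM_n ≈ 7920 kip·in

T = A_s f_y = 6.48 × 80 = 518.4 kips.
a = T/(0.85 f'_c b) = 518.4/(0.85 × 6 × 24) = 4.235 in.
M_n = T(d − a/2) = 518.4 × (19.1 − 2.1175) = 8803.7 kip·in.
φM_n = 0.90 × 8803.7 = 7923.3 kip·in.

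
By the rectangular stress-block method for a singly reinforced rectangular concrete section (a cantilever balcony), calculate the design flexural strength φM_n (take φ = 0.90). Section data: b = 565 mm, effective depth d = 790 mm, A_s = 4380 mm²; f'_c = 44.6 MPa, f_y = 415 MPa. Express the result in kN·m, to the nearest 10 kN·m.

T = A_s f_y = 4380 × 415 = 1817700 N = 1817.7 kN.
From C = T: a = T/(0.85 f'_c b) = 1817700/(0.85 × 44.6 × 565) = 84.86 mm.
M_n = T(d − a/2) = 1817.7 kN × (790 − 42.43) mm = 1358.86 kN·m.
φM_n = 0.90 × 1358.86 = 1222.97 kN·m.

φM_n ≈ 1220 kN·m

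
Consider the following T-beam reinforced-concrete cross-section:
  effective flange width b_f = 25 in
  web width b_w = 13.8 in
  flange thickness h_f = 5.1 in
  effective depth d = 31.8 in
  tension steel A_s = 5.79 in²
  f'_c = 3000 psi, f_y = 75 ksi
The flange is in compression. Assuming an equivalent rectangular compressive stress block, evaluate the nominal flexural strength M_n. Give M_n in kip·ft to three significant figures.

M_n ≈ 1020 kip·ft

Tension: T = A_s f_y = 5.79 × 75 = 434.25 kips.
Try a within the flange: a = T/(0.85 f'_c b_f) = 434.25/(0.85 × 3 × 25) = 6.812 in.
a = 6.812 > h_f = 5.1 in: the block extends into the web. Split into flange-overhang and web parts.
C_f = 0.85 f'_c (b_f − b_w) h_f = 0.85 × 3 × (25 − 13.8) × 5.1 = 145.7 kips.
Remaining web compression depth: a_w = (T − C_f)/(0.85 f'_c b_w) = (434.25 − 145.7)/(0.85 × 3 × 13.8) = 8.200 in.
M_n = C_f(d − h_f/2) + (T − C_f)(d − a_w/2) = 145.7 × (31.8 − 2.55) + 288.55 × (31.8 − 4.1) = 4261.7 + 7992.8 = 12254.5 kip·in.
M_n = 12254.5/12 = 1021.21 kip·ft.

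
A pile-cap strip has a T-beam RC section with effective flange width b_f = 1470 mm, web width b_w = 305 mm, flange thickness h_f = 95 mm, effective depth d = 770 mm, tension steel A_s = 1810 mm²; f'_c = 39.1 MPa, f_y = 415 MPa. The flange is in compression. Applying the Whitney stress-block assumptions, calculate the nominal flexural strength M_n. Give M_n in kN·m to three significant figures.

Tension: T = A_s f_y = 1810 × 415 = 751150 N.
Try a within the flange: a = T/(0.85 f'_c b_f) = 751150/(0.85 × 39.1 × 1470) = 15.37 mm.
Since a = 15.37 ≤ h_f = 95 mm, the stress block lies entirely in the flange; analyse as a rectangular beam of width b_f.
M_n = T(d − a/2) = 751150 × (770 − 7.685) = 572.61 × 10⁶ N·mm.
M_n = 572.61 kN·m.

M_n ≈ 573 kN·m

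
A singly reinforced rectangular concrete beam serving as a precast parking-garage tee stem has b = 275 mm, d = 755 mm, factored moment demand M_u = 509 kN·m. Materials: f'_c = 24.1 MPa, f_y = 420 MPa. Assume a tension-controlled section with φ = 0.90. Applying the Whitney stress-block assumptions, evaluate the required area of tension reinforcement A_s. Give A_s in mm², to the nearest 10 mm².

M_n = M_u/φ = 509/0.90 = 565.556 kN·m.
With M_n = 0.85 f'_c a b (d − a/2), solve the quadratic for a:
a = d − √(d² − 2M_n/(0.85 f'_c b)) = 755 − √(755² − 2 × 565.556×10⁶/(0.85 × 24.1 × 275)) = 147.35 mm.
A_s = 0.85 f'_c a b / f_y = 0.85 × 24.1 × 147.35 × 275 / 420 = 1976.4 mm².

A_s ≈ 1980 mm²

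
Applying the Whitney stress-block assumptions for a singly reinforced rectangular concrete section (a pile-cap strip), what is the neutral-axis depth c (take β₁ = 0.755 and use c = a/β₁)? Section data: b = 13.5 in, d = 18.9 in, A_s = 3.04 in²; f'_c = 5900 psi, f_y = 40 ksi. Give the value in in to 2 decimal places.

T = A_s f_y = 3.04 × 40 = 121.6 kips.
a = T/(0.85 f'_c b) = 121.6/(0.85 × 5.9 × 13.5) = 1.7961 in.
With β₁ = 0.755, c = a/β₁ = 1.7961/0.755 = 2.38 in.

c ≈ 2.38 in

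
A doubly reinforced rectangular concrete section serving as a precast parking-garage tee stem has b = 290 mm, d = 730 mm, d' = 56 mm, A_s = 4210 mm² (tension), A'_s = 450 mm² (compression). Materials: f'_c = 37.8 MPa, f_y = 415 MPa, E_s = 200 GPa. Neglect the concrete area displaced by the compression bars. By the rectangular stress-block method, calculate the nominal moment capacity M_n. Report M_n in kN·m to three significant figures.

Assume both tension and compression steel yield.
Net tension couple steel: A_s − A'_s = 3760 mm².
a = (A_s − A'_s) f_y / (0.85 f'_c b) = 1560400/(0.85 × 37.8 × 290) = 167.47 mm.
c = a/β₁ = 167.47/0.78 = 214.71 mm; ε'_s = 0.003(c − d')/c = 0.0022 ≥ f_y/E_s = 0.0021, so compression steel does yield.
M_n = (A_s − A'_s) f_y (d − a/2) + A'_s f_y (d − d') = [1560400 × (730 − 83.735) + 186750 × (730 − 56)] × 10⁻⁶ = 1008.43 + 125.87 = 1134.30 kN·m.

M_n ≈ 1130 kN·m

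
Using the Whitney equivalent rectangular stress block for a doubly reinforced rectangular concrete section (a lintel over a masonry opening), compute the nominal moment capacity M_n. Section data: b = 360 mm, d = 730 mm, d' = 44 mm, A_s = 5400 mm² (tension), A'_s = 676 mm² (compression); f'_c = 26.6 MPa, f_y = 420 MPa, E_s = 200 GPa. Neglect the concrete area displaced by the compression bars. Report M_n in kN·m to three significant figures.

M_n ≈ 1400 kN·m

Assume both tension and compression steel yield.
Net tension couple steel: A_s − A'_s = 4724 mm².
a = (A_s − A'_s) f_y / (0.85 f'_c b) = 1984080/(0.85 × 26.6 × 360) = 243.76 mm.
c = a/β₁ = 243.76/0.85 = 286.78 mm; ε'_s = 0.003(c − d')/c = 0.0025 ≥ f_y/E_s = 0.0021, so compression steel does yield.
M_n = (A_s − A'_s) f_y (d − a/2) + A'_s f_y (d − d') = [1984080 × (730 − 121.88) + 283920 × (730 − 44)] × 10⁻⁶ = 1206.56 + 194.77 = 1401.33 kN·m.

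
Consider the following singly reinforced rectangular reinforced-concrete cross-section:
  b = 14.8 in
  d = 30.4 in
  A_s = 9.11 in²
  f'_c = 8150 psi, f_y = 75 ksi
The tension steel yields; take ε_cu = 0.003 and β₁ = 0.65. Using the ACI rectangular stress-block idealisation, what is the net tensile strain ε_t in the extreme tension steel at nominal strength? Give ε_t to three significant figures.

a = A_s f_y/(0.85 f'_c b) = 6.664 in.
β₁ = 0.65, so c = a/β₁ = 6.664/0.65 = 10.252 in.
From the linear strain diagram with ε_cu = 0.003: ε_t = 0.003 (d − c)/c = 0.003 × (30.4 − 10.252)/10.252 = 0.00590.
Since ε_t ≥ 0.005, the section is tension-controlled.

ε_t ≈ 0.00590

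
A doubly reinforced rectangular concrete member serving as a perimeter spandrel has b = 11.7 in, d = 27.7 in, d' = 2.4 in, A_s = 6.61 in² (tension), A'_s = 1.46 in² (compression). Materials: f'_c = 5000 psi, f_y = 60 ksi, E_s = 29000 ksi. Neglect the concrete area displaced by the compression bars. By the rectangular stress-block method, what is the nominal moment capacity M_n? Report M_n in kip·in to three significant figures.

M_n ≈ 9820 kip·in

Assume both steels yield.
a = (A_s − A'_s) f_y/(0.85 f'_c b) = (6.61 − 1.46) × 60/(0.85 × 5 × 11.7) = 6.214 in.
c = a/β₁ = 6.214/0.8 = 7.768 in; ε'_s = 0.003(c − d')/c = 0.0021 ≥ ε_y = 0.0021, so the compression steel yields.
M_n = (A_s − A'_s) f_y (d − a/2) + A'_s f_y (d − d') = 309 × (27.7 − 3.107) + 87.6 × (27.7 − 2.4) = 7599.2 + 2216.3 = 9815.5 kip·in.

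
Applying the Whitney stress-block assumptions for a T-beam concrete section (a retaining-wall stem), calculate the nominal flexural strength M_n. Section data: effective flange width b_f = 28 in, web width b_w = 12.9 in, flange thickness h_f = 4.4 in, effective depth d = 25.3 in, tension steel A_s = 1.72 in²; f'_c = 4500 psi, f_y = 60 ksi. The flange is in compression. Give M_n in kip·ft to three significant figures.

M_n ≈ 213 kip·ft

Tension: T = A_s f_y = 1.72 × 60 = 103.2 kips.
Try a within the flange: a = T/(0.85 f'_c b_f) = 103.2/(0.85 × 4.5 × 28) = 0.964 in.
Since a = 0.964 ≤ h_f = 4.4 in, the stress block lies entirely in the flange; analyse as a rectangular beam of width b_f.
M_n = T(d − a/2) = 103.2 × (25.3 − 0.482) = 2561.2 kip·in.
M_n = 2561.2/12 = 213.43 kip·ft.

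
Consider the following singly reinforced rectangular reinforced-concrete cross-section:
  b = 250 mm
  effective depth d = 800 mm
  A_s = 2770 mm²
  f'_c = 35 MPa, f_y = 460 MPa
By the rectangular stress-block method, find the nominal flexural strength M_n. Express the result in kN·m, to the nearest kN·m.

T = A_s f_y = 2770 × 460 = 1274200 N = 1274.2 kN.
From C = T: a = T/(0.85 f'_c b) = 1274200/(0.85 × 35 × 250) = 171.32 mm.
M_n = T(d − a/2) = 1274.2 kN × (800 − 85.66) mm = 910.21 kN·m.

M_n ≈ 910 kN·m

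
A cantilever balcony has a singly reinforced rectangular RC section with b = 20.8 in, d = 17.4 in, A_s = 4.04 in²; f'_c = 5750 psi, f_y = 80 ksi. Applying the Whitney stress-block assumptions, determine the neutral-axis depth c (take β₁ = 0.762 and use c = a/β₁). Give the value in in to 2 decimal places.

c ≈ 4.17 in

T = A_s f_y = 4.04 × 80 = 323.2 kips.
a = T/(0.85 f'_c b) = 323.2/(0.85 × 5.75 × 20.8) = 3.1792 in.
With β₁ = 0.762, c = a/β₁ = 3.1792/0.762 = 4.17 in.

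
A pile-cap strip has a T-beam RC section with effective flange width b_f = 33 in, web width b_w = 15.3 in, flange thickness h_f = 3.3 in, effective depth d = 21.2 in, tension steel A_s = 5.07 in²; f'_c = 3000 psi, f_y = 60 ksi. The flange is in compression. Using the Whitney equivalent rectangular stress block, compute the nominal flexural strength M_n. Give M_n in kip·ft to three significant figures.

M_n ≈ 491 kip·ft

Tension: T = A_s f_y = 5.07 × 60 = 304.2 kips.
Try a within the flange: a = T/(0.85 f'_c b_f) = 304.2/(0.85 × 3 × 33) = 3.615 in.
a = 3.615 > h_f = 3.3 in: the block extends into the web. Split into flange-overhang and web parts.
C_f = 0.85 f'_c (b_f − b_w) h_f = 0.85 × 3 × (33 − 15.3) × 3.3 = 148.9 kips.
Remaining web compression depth: a_w = (T − C_f)/(0.85 f'_c b_w) = (304.2 − 148.9)/(0.85 × 3 × 15.3) = 3.981 in.
M_n = C_f(d − h_f/2) + (T − C_f)(d − a_w/2) = 148.9 × (21.2 − 1.65) + 155.3 × (21.2 − 1.9905) = 2911.0 + 2983.2 = 5894.2 kip·in.
M_n = 5894.2/12 = 491.18 kip·ft.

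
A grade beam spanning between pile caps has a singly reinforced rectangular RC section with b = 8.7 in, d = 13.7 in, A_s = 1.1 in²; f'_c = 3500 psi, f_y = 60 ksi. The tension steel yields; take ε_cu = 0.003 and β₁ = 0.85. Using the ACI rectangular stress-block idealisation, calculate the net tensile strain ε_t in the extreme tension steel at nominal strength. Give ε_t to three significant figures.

a = A_s f_y/(0.85 f'_c b) = 2.550 in.
β₁ = 0.85, so c = a/β₁ = 2.550/0.85 = 3.000 in.
From the linear strain diagram with ε_cu = 0.003: ε_t = 0.003 (d − c)/c = 0.003 × (13.7 − 3.000)/3.000 = 0.0107.
Since ε_t ≥ 0.005, the section is tension-controlled.

ε_t ≈ 0.0107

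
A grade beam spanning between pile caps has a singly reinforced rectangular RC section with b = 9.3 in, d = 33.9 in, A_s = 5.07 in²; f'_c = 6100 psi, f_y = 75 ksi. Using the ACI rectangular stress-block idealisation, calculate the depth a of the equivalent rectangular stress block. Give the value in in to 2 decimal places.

T = A_s f_y = 5.07 × 75 = 380.25 kips.
a = T/(0.85 f'_c b) = 380.25/(0.85 × 6.1 × 9.3) = 7.89 in.

a ≈ 7.89 in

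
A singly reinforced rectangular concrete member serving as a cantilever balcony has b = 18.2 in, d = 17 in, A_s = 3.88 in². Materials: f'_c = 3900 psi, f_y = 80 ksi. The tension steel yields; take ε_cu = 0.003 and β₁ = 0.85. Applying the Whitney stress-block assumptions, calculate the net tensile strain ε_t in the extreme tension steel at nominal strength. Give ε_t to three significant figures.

a = A_s f_y/(0.85 f'_c b) = 5.145 in.
β₁ = 0.85, so c = a/β₁ = 5.145/0.85 = 6.053 in.
From the linear strain diagram with ε_cu = 0.003: ε_t = 0.003 (d − c)/c = 0.003 × (17 − 6.053)/6.053 = 0.00543.
Since ε_t ≥ 0.005, the section is tension-controlled.

ε_t ≈ 0.00543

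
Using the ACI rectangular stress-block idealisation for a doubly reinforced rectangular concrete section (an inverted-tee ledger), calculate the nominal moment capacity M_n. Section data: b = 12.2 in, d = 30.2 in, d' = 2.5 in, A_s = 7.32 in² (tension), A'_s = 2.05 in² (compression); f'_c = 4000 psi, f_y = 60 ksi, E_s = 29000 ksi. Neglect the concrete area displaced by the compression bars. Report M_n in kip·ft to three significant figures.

Assume both steels yield.
a = (A_s − A'_s) f_y/(0.85 f'_c b) = (7.32 − 2.05) × 60/(0.85 × 4 × 12.2) = 7.623 in.
c = a/β₁ = 7.623/0.85 = 8.968 in; ε'_s = 0.003(c − d')/c = 0.0022 ≥ ε_y = 0.0021, so the compression steel yields.
M_n = (A_s − A'_s) f_y (d − a/2) + A'_s f_y (d − d') = 316.2 × (30.2 − 3.8115) + 123 × (30.2 − 2.5) = 8344.0 + 3407.1 = 11751.1 kip·in = 11751.1/12 = 979.26 kip·ft.

M_n ≈ 979 kip·ft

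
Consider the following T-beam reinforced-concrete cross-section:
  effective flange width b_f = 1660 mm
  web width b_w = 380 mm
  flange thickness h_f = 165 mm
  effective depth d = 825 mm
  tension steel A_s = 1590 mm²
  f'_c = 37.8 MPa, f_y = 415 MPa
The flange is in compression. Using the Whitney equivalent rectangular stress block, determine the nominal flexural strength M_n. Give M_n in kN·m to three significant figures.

Tension: T = A_s f_y = 1590 × 415 = 659850 N.
Try a within the flange: a = T/(0.85 f'_c b_f) = 659850/(0.85 × 37.8 × 1660) = 12.37 mm.
Since a = 12.37 ≤ h_f = 165 mm, the stress block lies entirely in the flange; analyse as a rectangular beam of width b_f.
M_n = T(d − a/2) = 659850 × (825 − 6.185) = 540.30 × 10⁶ N·mm.
M_n = 540.30 kN·m.

M_n ≈ 540 kN·m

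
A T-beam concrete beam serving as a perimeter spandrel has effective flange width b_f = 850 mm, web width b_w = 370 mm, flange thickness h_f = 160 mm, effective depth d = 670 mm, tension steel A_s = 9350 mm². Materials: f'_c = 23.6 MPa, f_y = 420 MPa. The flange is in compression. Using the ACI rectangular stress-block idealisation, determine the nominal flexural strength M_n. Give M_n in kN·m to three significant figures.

M_n ≈ 2120 kN·m

Tension: T = A_s f_y = 9350 × 420 = 3927000 N.
Try a within the flange: a = T/(0.85 f'_c b_f) = 3927000/(0.85 × 23.6 × 850) = 230.31 mm.
a = 230.31 > h_f = 160 mm: the block extends into the web. Split into flange-overhang and web parts.
C_f = 0.85 f'_c (b_f − b_w) h_f = 0.85 × 23.6 × (850 − 370) × 160 = 1540608 N.
Remaining web compression depth: a_w = (T − C_f)/(0.85 f'_c b_w) = (3927000 − 1540608)/(0.85 × 23.6 × 370) = 321.52 mm.
M_n = C_f(d − h_f/2) + (T − C_f)(d − a_w/2) = 1540608 × (670 − 80) + 2386392 × (670 − 160.76) = 908.96 + 1215.25 = 2124.21 × 10⁶ N·mm.
M_n = 2124.21 kN·m.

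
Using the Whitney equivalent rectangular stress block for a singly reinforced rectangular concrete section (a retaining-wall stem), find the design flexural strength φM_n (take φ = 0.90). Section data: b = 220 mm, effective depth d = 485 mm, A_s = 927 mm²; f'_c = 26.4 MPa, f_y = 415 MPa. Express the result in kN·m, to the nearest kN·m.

T = A_s f_y = 927 × 415 = 384705 N = 384.705 kN.
From C = T: a = T/(0.85 f'_c b) = 384705/(0.85 × 26.4 × 220) = 77.93 mm.
M_n = T(d − a/2) = 384.705 kN × (485 − 38.965) mm = 171.59 kN·m.
φM_n = 0.90 × 171.59 = 154.43 kN·m.

φM_n ≈ 154 kN·m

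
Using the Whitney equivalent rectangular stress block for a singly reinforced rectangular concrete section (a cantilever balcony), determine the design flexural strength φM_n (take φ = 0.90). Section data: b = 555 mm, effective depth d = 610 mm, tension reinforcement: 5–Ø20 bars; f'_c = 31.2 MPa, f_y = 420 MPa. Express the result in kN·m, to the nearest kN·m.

A_s = 5 × 314 = 1570 mm².
T = A_s f_y = 1570 × 420 = 659400 N = 659.4 kN.
From C = T: a = T/(0.85 f'_c b) = 659400/(0.85 × 31.2 × 555) = 44.80 mm.
M_n = T(d − a/2) = 659.4 kN × (610 − 22.4) mm = 387.46 kN·m.
φM_n = 0.90 × 387.46 = 348.71 kN·m.

φM_n ≈ 349 kN·m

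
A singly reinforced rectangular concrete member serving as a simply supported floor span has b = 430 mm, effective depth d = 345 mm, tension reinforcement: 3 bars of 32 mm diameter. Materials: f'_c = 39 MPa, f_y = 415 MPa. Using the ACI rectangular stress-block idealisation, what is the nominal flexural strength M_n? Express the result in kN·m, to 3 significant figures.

M_n ≈ 310 kN·m

A_s = 3 × 804 = 2412 mm².
T = A_s f_y = 2412 × 415 = 1000980 N = 1000.98 kN.
From C = T: a = T/(0.85 f'_c b) = 1000980/(0.85 × 39 × 430) = 70.22 mm.
M_n = T(d − a/2) = 1000.98 kN × (345 − 35.11) mm = 310.19 kN·m.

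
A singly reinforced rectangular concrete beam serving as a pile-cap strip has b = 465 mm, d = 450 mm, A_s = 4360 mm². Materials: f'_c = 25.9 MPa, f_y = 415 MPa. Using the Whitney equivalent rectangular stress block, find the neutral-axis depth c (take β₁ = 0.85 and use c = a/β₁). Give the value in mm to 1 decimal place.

T = A_s f_y = 4360 × 415 = 1809400 N = 1809.4 kN.
Setting C = 0.85 f'_c a b equal to T: a = 1809400/(0.85 × 25.9 × 465) = 176.751 mm.
With β₁ = 0.85, c = a/β₁ = 176.751/0.85 = 207.9 mm.

c ≈ 207.9 mm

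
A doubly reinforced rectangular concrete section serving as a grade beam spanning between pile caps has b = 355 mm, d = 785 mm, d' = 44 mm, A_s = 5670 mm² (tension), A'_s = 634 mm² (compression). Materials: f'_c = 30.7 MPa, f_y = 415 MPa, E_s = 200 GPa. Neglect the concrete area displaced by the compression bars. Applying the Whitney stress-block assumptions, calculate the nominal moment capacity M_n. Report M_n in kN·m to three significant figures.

Assume both tension and compression steel yield.
Net tension couple steel: A_s − A'_s = 5036 mm².
a = (A_s − A'_s) f_y / (0.85 f'_c b) = 2089940/(0.85 × 30.7 × 355) = 225.60 mm.
c = a/β₁ = 225.60/0.831 = 271.48 mm; ε'_s = 0.003(c − d')/c = 0.0025 ≥ f_y/E_s = 0.0021, so compression steel does yield.
M_n = (A_s − A'_s) f_y (d − a/2) + A'_s f_y (d − d') = [2089940 × (785 − 112.8) + 263110 × (785 − 44)] × 10⁻⁶ = 1404.86 + 194.96 = 1599.82 kN·m.

M_n ≈ 1600 kN·m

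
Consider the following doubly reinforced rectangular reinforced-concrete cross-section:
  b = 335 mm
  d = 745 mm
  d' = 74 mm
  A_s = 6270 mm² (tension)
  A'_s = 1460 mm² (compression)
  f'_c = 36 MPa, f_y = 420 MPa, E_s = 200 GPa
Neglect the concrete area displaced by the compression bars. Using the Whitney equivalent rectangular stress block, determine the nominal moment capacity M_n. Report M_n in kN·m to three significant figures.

Assume both tension and compression steel yield.
Net tension couple steel: A_s − A'_s = 4810 mm².
a = (A_s − A'_s) f_y / (0.85 f'_c b) = 2020200/(0.85 × 36 × 335) = 197.07 mm.
c = a/β₁ = 197.07/0.793 = 248.51 mm; ε'_s = 0.003(c − d')/c = 0.0021 ≥ f_y/E_s = 0.0021, so compression steel does yield.
M_n = (A_s − A'_s) f_y (d − a/2) + A'_s f_y (d − d') = [2020200 × (745 − 98.535) + 613200 × (745 − 74)] × 10⁻⁶ = 1305.99 + 411.46 = 1717.45 kN·m.

M_n ≈ 1720 kN·m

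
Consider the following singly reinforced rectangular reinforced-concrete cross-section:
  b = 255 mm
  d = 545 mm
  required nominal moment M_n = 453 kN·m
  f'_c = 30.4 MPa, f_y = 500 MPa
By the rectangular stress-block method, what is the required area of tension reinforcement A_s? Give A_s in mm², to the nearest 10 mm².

A_s ≈ 1920 mm²

With M_n = 0.85 f'_c a b (d − a/2), solve the quadratic for a:
a = d − √(d² − 2M_n/(0.85 f'_c b)) = 545 − √(545² − 2 × 453×10⁶/(0.85 × 30.4 × 255)) = 145.59 mm.
A_s = 0.85 f'_c a b / f_y = 0.85 × 30.4 × 145.59 × 255 / 500 = 1918.6 mm².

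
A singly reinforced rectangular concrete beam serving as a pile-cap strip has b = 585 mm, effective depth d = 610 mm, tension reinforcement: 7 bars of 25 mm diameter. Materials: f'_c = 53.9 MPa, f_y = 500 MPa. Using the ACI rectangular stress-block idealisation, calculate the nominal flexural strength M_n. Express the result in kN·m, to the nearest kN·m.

A_s = 7 × 491 = 3437 mm².
T = A_s f_y = 3437 × 500 = 1718500 N = 1718.5 kN.
From C = T: a = T/(0.85 f'_c b) = 1718500/(0.85 × 53.9 × 585) = 64.12 mm.
M_n = T(d − a/2) = 1718.5 kN × (610 − 32.06) mm = 993.19 kN·m.

M_n ≈ 993 kN·m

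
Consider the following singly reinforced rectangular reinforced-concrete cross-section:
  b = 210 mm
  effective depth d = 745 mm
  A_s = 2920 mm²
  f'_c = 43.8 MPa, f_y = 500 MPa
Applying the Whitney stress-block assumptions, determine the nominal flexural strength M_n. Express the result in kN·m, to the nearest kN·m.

M_n ≈ 951 kN·m

T = A_s f_y = 2920 × 500 = 1460000 N = 1460 kN.
From C = T: a = T/(0.85 f'_c b) = 1460000/(0.85 × 43.8 × 210) = 186.74 mm.
M_n = T(d − a/2) = 1460 kN × (745 − 93.37) mm = 951.38 kN·m.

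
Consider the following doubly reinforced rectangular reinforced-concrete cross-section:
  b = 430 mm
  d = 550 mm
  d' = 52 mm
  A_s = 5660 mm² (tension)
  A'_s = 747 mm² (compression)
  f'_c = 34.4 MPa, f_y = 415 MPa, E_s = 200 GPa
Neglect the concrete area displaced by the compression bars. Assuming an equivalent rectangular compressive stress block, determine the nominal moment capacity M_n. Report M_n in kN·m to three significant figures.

M_n ≈ 1110 kN·m

Assume both tension and compression steel yield.
Net tension couple steel: A_s − A'_s = 4913 mm².
a = (A_s − A'_s) f_y / (0.85 f'_c b) = 2038895/(0.85 × 34.4 × 430) = 162.16 mm.
c = a/β₁ = 162.16/0.804 = 201.69 mm; ε'_s = 0.003(c − d')/c = 0.0022 ≥ f_y/E_s = 0.0021, so compression steel does yield.
M_n = (A_s − A'_s) f_y (d − a/2) + A'_s f_y (d − d') = [2038895 × (550 − 81.08) + 310005 × (550 − 52)] × 10⁻⁶ = 956.08 + 154.38 = 1110.46 kN·m.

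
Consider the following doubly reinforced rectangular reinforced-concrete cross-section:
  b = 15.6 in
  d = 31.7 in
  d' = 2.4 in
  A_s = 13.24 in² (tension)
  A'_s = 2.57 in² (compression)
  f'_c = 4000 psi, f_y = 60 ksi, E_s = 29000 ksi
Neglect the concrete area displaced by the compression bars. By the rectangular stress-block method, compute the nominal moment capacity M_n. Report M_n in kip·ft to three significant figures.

Assume both steels yield.
a = (A_s − A'_s) f_y/(0.85 f'_c b) = (13.24 − 2.57) × 60/(0.85 × 4 × 15.6) = 12.070 in.
c = a/β₁ = 12.070/0.85 = 14.200 in; ε'_s = 0.003(c − d')/c = 0.0025 ≥ ε_y = 0.0021, so the compression steel yields.
M_n = (A_s − A'_s) f_y (d − a/2) + A'_s f_y (d − d') = 640.2 × (31.7 − 6.035) + 154.2 × (31.7 − 2.4) = 16430.7 + 4518.1 = 20948.8 kip·in = 20948.8/12 = 1745.73 kip·ft.

M_n ≈ 1750 kip·ft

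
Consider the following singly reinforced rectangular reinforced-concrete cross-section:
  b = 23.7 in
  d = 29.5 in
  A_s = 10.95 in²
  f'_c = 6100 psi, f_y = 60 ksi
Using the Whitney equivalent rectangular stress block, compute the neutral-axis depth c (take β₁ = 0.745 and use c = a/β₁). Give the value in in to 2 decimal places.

T = A_s f_y = 10.95 × 60 = 657 kips.
a = T/(0.85 f'_c b) = 657/(0.85 × 6.1 × 23.7) = 5.3465 in.
With β₁ = 0.745, c = a/β₁ = 5.3465/0.745 = 7.18 in.

c ≈ 7.18 in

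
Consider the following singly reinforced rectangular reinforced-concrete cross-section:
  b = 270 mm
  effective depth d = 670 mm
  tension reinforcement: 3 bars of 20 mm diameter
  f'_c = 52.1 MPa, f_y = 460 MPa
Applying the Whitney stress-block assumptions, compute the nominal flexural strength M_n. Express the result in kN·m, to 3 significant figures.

A_s = 3 × 314 = 942 mm².
T = A_s f_y = 942 × 460 = 433320 N = 433.32 kN.
From C = T: a = T/(0.85 f'_c b) = 433320/(0.85 × 52.1 × 270) = 36.24 mm.
M_n = T(d − a/2) = 433.32 kN × (670 − 18.12) mm = 282.47 kN·m.

M_n ≈ 282 kN·m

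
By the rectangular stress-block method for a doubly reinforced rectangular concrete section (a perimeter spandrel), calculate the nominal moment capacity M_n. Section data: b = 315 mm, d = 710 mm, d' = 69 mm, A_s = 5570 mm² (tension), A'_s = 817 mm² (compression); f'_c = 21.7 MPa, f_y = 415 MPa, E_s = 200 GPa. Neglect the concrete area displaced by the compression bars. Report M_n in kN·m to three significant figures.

Assume both tension and compression steel yield.
Net tension couple steel: A_s − A'_s = 4753 mm².
a = (A_s − A'_s) f_y / (0.85 f'_c b) = 1972495/(0.85 × 21.7 × 315) = 339.49 mm.
c = a/β₁ = 339.49/0.85 = 399.40 mm; ε'_s = 0.003(c − d')/c = 0.0025 ≥ f_y/E_s = 0.0021, so compression steel does yield.
M_n = (A_s − A'_s) f_y (d − a/2) + A'_s f_y (d − d') = [1972495 × (710 − 169.745) + 339055 × (710 − 69)] × 10⁻⁶ = 1065.65 + 217.33 = 1282.98 kN·m.

M_n ≈ 1280 kN·m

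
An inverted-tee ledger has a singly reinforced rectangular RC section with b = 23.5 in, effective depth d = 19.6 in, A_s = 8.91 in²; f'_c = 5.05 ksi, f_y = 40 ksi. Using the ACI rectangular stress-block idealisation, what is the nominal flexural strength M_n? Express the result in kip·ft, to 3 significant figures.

M_n ≈ 530 kip·ft

T = A_s f_y = 8.91 × 40 = 356.4 kips.
a = T/(0.85 f'_c b) = 356.4/(0.85 × 5.05 × 23.5) = 3.533 in.
M_n = T(d − a/2) = 356.4 × (19.6 − 1.7665) = 6355.9 kip·in = 6355.9/12 = 529.66 kip·ft.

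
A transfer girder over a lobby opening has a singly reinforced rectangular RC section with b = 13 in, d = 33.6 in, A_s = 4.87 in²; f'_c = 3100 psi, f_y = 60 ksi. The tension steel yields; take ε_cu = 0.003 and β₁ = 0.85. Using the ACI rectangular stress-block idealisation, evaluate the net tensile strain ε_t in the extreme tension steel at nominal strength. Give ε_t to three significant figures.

a = A_s f_y/(0.85 f'_c b) = 8.530 in.
β₁ = 0.85, so c = a/β₁ = 8.530/0.85 = 10.035 in.
From the linear strain diagram with ε_cu = 0.003: ε_t = 0.003 (d − c)/c = 0.003 × (33.6 − 10.035)/10.035 = 0.00704.
Since ε_t ≥ 0.005, the section is tension-controlled.

ε_t ≈ 0.00704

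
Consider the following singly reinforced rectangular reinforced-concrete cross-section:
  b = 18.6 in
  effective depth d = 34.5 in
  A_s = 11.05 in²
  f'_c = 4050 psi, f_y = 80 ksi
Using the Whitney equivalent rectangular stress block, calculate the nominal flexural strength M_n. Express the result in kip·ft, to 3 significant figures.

T = A_s f_y = 11.05 × 80 = 884 kips.
a = T/(0.85 f'_c b) = 884/(0.85 × 4.05 × 18.6) = 13.806 in.
M_n = T(d − a/2) = 884 × (34.5 − 6.903) = 24395.7 kip·in = 24395.7/12 = 2032.98 kip·ft.

M_n ≈ 2030 kip·ft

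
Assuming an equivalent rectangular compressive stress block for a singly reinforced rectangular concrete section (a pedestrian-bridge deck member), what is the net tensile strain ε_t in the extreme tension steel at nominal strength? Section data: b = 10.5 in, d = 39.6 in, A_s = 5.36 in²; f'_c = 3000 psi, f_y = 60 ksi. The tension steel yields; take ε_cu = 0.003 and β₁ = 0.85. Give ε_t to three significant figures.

a = A_s f_y/(0.85 f'_c b) = 12.011 in.
β₁ = 0.85, so c = a/β₁ = 12.011/0.85 = 14.131 in.
From the linear strain diagram with ε_cu = 0.003: ε_t = 0.003 (d − c)/c = 0.003 × (39.6 − 14.131)/14.131 = 0.00541.
Since ε_t ≥ 0.005, the section is tension-controlled.

ε_t ≈ 0.00541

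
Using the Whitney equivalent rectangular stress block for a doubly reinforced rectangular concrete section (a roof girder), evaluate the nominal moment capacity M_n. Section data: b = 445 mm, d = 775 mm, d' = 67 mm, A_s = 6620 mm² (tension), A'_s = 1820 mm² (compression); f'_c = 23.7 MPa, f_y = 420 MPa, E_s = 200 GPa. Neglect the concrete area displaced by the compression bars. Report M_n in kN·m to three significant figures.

M_n ≈ 1880 kN·m

Assume both tension and compression steel yield.
Net tension couple steel: A_s − A'_s = 4800 mm².
a = (A_s − A'_s) f_y / (0.85 f'_c b) = 2016000/(0.85 × 23.7 × 445) = 224.89 mm.
c = a/β₁ = 224.89/0.85 = 264.58 mm; ε'_s = 0.003(c − d')/c = 0.0022 ≥ f_y/E_s = 0.0021, so compression steel does yield.
M_n = (A_s − A'_s) f_y (d − a/2) + A'_s f_y (d − d') = [2016000 × (775 − 112.445) + 764400 × (775 − 67)] × 10⁻⁶ = 1335.71 + 541.20 = 1876.91 kN·m.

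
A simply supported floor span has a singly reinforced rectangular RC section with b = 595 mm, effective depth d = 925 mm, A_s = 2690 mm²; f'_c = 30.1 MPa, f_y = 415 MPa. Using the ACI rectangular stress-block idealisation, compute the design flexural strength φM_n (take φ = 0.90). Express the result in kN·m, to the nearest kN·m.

φM_n ≈ 893 kN·m

T = A_s f_y = 2690 × 415 = 1116350 N = 1116.35 kN.
From C = T: a = T/(0.85 f'_c b) = 1116350/(0.85 × 30.1 × 595) = 73.33 mm.
M_n = T(d − a/2) = 1116.35 kN × (925 − 36.665) mm = 991.69 kN·m.
φM_n = 0.90 × 991.69 = 892.52 kN·m.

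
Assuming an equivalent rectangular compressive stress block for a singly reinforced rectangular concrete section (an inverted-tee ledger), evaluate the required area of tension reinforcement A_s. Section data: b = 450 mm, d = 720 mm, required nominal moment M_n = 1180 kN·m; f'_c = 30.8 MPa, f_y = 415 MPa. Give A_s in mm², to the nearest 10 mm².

With M_n = 0.85 f'_c a b (d − a/2), solve the quadratic for a:
a = d − √(d² − 2M_n/(0.85 f'_c b)) = 720 − √(720² − 2 × 1180×10⁶/(0.85 × 30.8 × 450)) = 156.02 mm.
A_s = 0.85 f'_c a b / f_y = 0.85 × 30.8 × 156.02 × 450 / 415 = 4429.1 mm².

A_s ≈ 4430 mm²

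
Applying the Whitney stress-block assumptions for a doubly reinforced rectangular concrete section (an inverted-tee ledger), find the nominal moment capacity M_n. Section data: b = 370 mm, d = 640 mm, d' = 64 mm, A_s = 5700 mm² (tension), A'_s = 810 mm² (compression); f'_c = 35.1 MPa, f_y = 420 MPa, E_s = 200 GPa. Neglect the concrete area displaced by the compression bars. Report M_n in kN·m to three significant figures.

Assume both tension and compression steel yield.
Net tension couple steel: A_s − A'_s = 4890 mm².
a = (A_s − A'_s) f_y / (0.85 f'_c b) = 2053800/(0.85 × 35.1 × 370) = 186.05 mm.
c = a/β₁ = 186.05/0.799 = 232.85 mm; ε'_s = 0.003(c − d')/c = 0.0022 ≥ f_y/E_s = 0.0021, so compression steel does yield.
M_n = (A_s − A'_s) f_y (d − a/2) + A'_s f_y (d − d') = [2053800 × (640 − 93.025) + 340200 × (640 − 64)] × 10⁻⁶ = 1123.38 + 195.96 = 1319.34 kN·m.

M_n ≈ 1320 kN·m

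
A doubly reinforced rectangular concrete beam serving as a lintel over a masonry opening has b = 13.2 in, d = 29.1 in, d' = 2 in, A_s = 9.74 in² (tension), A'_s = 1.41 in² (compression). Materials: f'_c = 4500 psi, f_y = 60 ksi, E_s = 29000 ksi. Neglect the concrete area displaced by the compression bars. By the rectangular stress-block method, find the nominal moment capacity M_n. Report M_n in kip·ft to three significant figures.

Assume both steels yield.
a = (A_s − A'_s) f_y/(0.85 f'_c b) = (9.74 − 1.41) × 60/(0.85 × 4.5 × 13.2) = 9.899 in.
c = a/β₁ = 9.899/0.825 = 11.999 in; ε'_s = 0.003(c − d')/c = 0.0025 ≥ ε_y = 0.0021, so the compression steel yields.
M_n = (A_s − A'_s) f_y (d − a/2) + A'_s f_y (d − d') = 499.8 × (29.1 − 4.9495) + 84.6 × (29.1 − 2) = 12070.4 + 2292.7 = 14363.1 kip·in = 14363.1/12 = 1196.93 kip·ft.

M_n ≈ 1200 kip·ft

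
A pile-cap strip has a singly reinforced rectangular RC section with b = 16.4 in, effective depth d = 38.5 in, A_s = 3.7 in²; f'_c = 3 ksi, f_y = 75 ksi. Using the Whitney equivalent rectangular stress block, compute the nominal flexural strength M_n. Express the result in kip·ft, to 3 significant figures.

M_n ≈ 814 kip·ft

T = A_s f_y = 3.7 × 75 = 277.5 kips.
a = T/(0.85 f'_c b) = 277.5/(0.85 × 3 × 16.4) = 6.636 in.
M_n = T(d − a/2) = 277.5 × (38.5 − 3.318) = 9763.0 kip·in = 9763.0/12 = 813.58 kip·ft.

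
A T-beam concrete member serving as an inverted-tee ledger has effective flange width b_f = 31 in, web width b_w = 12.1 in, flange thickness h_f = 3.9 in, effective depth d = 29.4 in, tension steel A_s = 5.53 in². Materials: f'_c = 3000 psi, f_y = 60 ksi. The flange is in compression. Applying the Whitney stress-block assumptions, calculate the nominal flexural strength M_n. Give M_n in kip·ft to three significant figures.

Tension: T = A_s f_y = 5.53 × 60 = 331.8 kips.
Try a within the flange: a = T/(0.85 f'_c b_f) = 331.8/(0.85 × 3 × 31) = 4.197 in.
a = 4.197 > h_f = 3.9 in: the block extends into the web. Split into flange-overhang and web parts.
C_f = 0.85 f'_c (b_f − b_w) h_f = 0.85 × 3 × (31 − 12.1) × 3.9 = 188.0 kips.
Remaining web compression depth: a_w = (T − C_f)/(0.85 f'_c b_w) = (331.8 − 188.0)/(0.85 × 3 × 12.1) = 4.661 in.
M_n = C_f(d − h_f/2) + (T − C_f)(d − a_w/2) = 188.0 × (29.4 − 1.95) + 143.8 × (29.4 − 2.3305) = 5160.6 + 3892.6 = 9053.2 kip·in.
M_n = 9053.2/12 = 754.43 kip·ft.

M_n ≈ 754 kip·ft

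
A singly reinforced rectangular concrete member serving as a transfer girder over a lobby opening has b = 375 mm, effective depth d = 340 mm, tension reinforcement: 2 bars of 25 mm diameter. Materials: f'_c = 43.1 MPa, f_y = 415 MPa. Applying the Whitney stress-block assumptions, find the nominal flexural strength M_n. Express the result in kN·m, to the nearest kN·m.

M_n ≈ 133 kN·m

A_s = 2 × 491 = 982 mm².
T = A_s f_y = 982 × 415 = 407530 N = 407.53 kN.
From C = T: a = T/(0.85 f'_c b) = 407530/(0.85 × 43.1 × 375) = 29.66 mm.
M_n = T(d − a/2) = 407.53 kN × (340 − 14.83) mm = 132.52 kN·m.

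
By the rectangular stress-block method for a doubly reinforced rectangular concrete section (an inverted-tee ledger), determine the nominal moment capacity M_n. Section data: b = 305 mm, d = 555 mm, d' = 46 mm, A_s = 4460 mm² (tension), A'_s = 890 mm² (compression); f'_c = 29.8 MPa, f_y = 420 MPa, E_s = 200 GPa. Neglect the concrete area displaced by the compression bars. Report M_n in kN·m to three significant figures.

Assume both tension and compression steel yield.
Net tension couple steel: A_s − A'_s = 3570 mm².
a = (A_s − A'_s) f_y / (0.85 f'_c b) = 1499400/(0.85 × 29.8 × 305) = 194.08 mm.
c = a/β₁ = 194.08/0.837 = 231.88 mm; ε'_s = 0.003(c − d')/c = 0.0024 ≥ f_y/E_s = 0.0021, so compression steel does yield.
M_n = (A_s − A'_s) f_y (d − a/2) + A'_s f_y (d − d') = [1499400 × (555 − 97.04) + 373800 × (555 − 46)] × 10⁻⁶ = 686.67 + 190.26 = 876.93 kN·m.

M_n ≈ 877 kN·m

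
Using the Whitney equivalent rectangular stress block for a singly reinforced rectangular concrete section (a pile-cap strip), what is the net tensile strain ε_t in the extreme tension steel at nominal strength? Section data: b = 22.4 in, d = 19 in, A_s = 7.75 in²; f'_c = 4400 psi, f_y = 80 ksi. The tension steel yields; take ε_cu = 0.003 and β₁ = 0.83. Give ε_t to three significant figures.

ε_t ≈ 0.00339

a = A_s f_y/(0.85 f'_c b) = 7.401 in.
β₁ = 0.83, so c = a/β₁ = 7.401/0.83 = 8.917 in.
From the linear strain diagram with ε_cu = 0.003: ε_t = 0.003 (d − c)/c = 0.003 × (19 − 8.917)/8.917 = 0.00339.
ε_t < 0.004 — the section is over-reinforced for flexure under ACI limits.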